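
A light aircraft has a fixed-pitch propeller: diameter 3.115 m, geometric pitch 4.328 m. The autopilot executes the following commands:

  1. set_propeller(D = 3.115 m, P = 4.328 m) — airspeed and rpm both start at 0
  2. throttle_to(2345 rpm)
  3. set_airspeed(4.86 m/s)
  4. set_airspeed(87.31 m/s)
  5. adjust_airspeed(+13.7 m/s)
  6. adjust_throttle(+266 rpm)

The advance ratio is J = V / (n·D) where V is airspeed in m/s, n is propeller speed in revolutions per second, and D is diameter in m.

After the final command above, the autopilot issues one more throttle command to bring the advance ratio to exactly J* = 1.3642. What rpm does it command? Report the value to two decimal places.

set_propeller: D = 3.115 m, P = 4.328 m (p = P/D = 1.389406); state ← (V=0, rpm=0)
throttle_to(2345): rpm ← 2345
set_airspeed(4.86): V ← 4.86 m/s
set_airspeed(87.31): V ← 87.31 m/s
adjust_airspeed(+13.7): V ← 87.31 +13.7 = 101.01 m/s
adjust_throttle(+266): rpm ← 2345 +266 = 2611
final state: V = 101.01 m/s, rpm = 2611 → n = rpm/60 = 43.516667 rev/s
target J* = 1.3642; solve J* = V/(n·D) for n: n = V/(J*·D) = 101.01/(1.3642 × 3.115) = 23.769950 rev/s
rpm = 60·n = 1426.197022

rpm = 1426.20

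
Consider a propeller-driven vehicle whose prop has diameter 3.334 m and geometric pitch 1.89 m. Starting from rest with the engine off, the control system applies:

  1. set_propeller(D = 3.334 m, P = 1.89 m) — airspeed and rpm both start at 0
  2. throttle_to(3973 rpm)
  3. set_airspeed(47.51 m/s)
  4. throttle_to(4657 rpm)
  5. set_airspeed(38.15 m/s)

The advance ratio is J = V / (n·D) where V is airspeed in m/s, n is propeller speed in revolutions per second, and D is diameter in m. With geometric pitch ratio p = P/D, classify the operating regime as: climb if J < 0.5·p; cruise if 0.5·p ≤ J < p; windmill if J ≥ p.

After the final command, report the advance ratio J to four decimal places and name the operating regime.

set_propeller: D = 3.334 m, P = 1.89 m (p = P/D = 0.566887); state ← (V=0, rpm=0)
throttle_to(3973): rpm ← 3973
set_airspeed(47.51): V ← 47.51 m/s
throttle_to(4657): rpm ← 4657
set_airspeed(38.15): V ← 38.15 m/s
final state: V = 38.15 m/s, rpm = 4657 → n = rpm/60 = 77.616667 rev/s
J = V / (n·D) = 38.15 / (77.616667 × 3.334) = 0.147426
regime bands: climb J<0.2834 | cruise [0.2834, 0.5669) | windmill J≥0.5669
J = 0.1474 → climb

J = 0.1474, regime = climb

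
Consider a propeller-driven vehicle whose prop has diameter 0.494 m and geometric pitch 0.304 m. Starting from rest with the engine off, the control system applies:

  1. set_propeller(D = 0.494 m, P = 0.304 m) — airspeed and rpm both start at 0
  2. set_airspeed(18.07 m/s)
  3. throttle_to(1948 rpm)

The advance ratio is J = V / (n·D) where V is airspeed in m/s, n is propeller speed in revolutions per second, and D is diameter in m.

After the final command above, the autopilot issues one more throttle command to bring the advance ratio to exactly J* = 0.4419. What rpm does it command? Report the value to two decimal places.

rpm = 4966.59

set_propeller: D = 0.494 m, P = 0.304 m (p = P/D = 0.615385); state ← (V=0, rpm=0)
set_airspeed(18.07): V ← 18.07 m/s
throttle_to(1948): rpm ← 1948
final state: V = 18.07 m/s, rpm = 1948 → n = rpm/60 = 32.466667 rev/s
target J* = 0.4419; solve J* = V/(n·D) for n: n = V/(J*·D) = 18.07/(0.4419 × 0.494) = 82.776527 rev/s
rpm = 60·n = 4966.591632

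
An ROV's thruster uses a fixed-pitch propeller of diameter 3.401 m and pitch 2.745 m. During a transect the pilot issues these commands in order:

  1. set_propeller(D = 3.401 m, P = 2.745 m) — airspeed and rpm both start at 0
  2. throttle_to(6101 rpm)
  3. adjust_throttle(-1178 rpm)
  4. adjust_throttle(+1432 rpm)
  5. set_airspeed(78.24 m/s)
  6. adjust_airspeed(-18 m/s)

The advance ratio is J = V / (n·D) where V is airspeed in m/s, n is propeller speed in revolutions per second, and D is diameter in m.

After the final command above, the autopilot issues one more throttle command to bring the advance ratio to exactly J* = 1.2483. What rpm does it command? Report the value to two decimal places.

rpm = 851.35

set_propeller: D = 3.401 m, P = 2.745 m (p = P/D = 0.807116); state ← (V=0, rpm=0)
throttle_to(6101): rpm ← 6101
adjust_throttle(-1178): rpm ← 6101 -1178 = 4923
adjust_throttle(+1432): rpm ← 4923 +1432 = 6355
set_airspeed(78.24): V ← 78.24 m/s
adjust_airspeed(-18): V ← 78.24 -18 = 60.24 m/s
final state: V = 60.24 m/s, rpm = 6355 → n = rpm/60 = 105.916667 rev/s
target J* = 1.2483; solve J* = V/(n·D) for n: n = V/(J*·D) = 60.24/(1.2483 × 3.401) = 14.189247 rev/s
rpm = 60·n = 851.354843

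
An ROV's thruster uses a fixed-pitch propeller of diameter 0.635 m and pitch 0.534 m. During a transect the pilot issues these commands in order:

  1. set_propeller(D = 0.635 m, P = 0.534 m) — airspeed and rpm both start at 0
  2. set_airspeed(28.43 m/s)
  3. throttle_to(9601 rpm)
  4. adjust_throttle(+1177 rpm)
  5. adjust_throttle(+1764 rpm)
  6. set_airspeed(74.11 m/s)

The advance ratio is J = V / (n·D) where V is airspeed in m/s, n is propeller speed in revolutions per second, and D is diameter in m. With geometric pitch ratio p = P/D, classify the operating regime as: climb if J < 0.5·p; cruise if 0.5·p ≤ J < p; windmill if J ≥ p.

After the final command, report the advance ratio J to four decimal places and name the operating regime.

set_propeller: D = 0.635 m, P = 0.534 m (p = P/D = 0.840945); state ← (V=0, rpm=0)
set_airspeed(28.43): V ← 28.43 m/s
throttle_to(9601): rpm ← 9601
adjust_throttle(+1177): rpm ← 9601 +1177 = 10778
adjust_throttle(+1764): rpm ← 10778 +1764 = 12542
set_airspeed(74.11): V ← 74.11 m/s
final state: V = 74.11 m/s, rpm = 12542 → n = rpm/60 = 209.033333 rev/s
J = V / (n·D) = 74.11 / (209.033333 × 0.635) = 0.558326
regime bands: climb J<0.4205 | cruise [0.4205, 0.8409) | windmill J≥0.8409
J = 0.5583 → cruise

J = 0.5583, regime = cruise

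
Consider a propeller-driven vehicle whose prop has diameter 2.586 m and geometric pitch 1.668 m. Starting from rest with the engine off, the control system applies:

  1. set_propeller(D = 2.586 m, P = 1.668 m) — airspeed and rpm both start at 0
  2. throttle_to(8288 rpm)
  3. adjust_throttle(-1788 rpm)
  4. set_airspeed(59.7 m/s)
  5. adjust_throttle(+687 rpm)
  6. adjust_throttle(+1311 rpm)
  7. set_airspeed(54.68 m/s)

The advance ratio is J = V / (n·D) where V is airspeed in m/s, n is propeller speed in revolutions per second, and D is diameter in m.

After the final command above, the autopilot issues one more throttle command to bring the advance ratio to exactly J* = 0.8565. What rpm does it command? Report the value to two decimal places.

rpm = 1481.23

set_propeller: D = 2.586 m, P = 1.668 m (p = P/D = 0.645012); state ← (V=0, rpm=0)
throttle_to(8288): rpm ← 8288
adjust_throttle(-1788): rpm ← 8288 -1788 = 6500
set_airspeed(59.7): V ← 59.7 m/s
adjust_throttle(+687): rpm ← 6500 +687 = 7187
adjust_throttle(+1311): rpm ← 7187 +1311 = 8498
set_airspeed(54.68): V ← 54.68 m/s
final state: V = 54.68 m/s, rpm = 8498 → n = rpm/60 = 141.633333 rev/s
target J* = 0.8565; solve J* = V/(n·D) for n: n = V/(J*·D) = 54.68/(0.8565 × 2.586) = 24.687244 rev/s
rpm = 60·n = 1481.234669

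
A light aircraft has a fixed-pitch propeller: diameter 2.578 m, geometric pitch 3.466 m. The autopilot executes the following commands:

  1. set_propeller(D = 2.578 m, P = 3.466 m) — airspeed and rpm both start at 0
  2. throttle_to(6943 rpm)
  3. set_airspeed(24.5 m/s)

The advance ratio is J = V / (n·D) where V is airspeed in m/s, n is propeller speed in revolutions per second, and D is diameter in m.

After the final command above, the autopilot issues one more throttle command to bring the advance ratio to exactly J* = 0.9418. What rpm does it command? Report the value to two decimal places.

rpm = 605.45

set_propeller: D = 2.578 m, P = 3.466 m (p = P/D = 1.344453); state ← (V=0, rpm=0)
throttle_to(6943): rpm ← 6943
set_airspeed(24.5): V ← 24.5 m/s
final state: V = 24.5 m/s, rpm = 6943 → n = rpm/60 = 115.716667 rev/s
target J* = 0.9418; solve J* = V/(n·D) for n: n = V/(J*·D) = 24.5/(0.9418 × 2.578) = 10.090774 rev/s
rpm = 60·n = 605.446448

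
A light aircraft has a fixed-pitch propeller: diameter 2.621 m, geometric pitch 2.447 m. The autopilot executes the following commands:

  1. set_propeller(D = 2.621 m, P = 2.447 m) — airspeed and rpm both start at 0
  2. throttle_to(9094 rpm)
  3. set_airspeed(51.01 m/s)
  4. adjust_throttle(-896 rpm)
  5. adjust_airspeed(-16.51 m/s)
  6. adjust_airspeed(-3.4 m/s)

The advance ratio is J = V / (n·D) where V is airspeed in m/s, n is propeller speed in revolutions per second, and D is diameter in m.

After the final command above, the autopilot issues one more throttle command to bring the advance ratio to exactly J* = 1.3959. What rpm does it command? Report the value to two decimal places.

set_propeller: D = 2.621 m, P = 2.447 m (p = P/D = 0.933613); state ← (V=0, rpm=0)
throttle_to(9094): rpm ← 9094
set_airspeed(51.01): V ← 51.01 m/s
adjust_throttle(-896): rpm ← 9094 -896 = 8198
adjust_airspeed(-16.51): V ← 51.01 -16.51 = 34.5 m/s
adjust_airspeed(-3.4): V ← 34.5 -3.4 = 31.1 m/s
final state: V = 31.1 m/s, rpm = 8198 → n = rpm/60 = 136.633333 rev/s
target J* = 1.3959; solve J* = V/(n·D) for n: n = V/(J*·D) = 31.1/(1.3959 × 2.621) = 8.500394 rev/s
rpm = 60·n = 510.023646

rpm = 510.02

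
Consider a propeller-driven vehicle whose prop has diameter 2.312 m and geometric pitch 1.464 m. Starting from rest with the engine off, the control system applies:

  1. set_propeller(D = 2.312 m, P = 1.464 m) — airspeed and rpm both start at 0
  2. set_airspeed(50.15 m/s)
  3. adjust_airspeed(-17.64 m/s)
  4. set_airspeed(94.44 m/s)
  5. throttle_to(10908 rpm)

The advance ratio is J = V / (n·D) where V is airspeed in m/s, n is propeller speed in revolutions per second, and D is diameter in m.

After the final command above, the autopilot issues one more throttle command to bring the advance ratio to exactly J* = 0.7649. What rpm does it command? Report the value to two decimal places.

rpm = 3204.16

set_propeller: D = 2.312 m, P = 1.464 m (p = P/D = 0.633218); state ← (V=0, rpm=0)
set_airspeed(50.15): V ← 50.15 m/s
adjust_airspeed(-17.64): V ← 50.15 -17.64 = 32.51 m/s
set_airspeed(94.44): V ← 94.44 m/s
throttle_to(10908): rpm ← 10908
final state: V = 94.44 m/s, rpm = 10908 → n = rpm/60 = 181.800000 rev/s
target J* = 0.7649; solve J* = V/(n·D) for n: n = V/(J*·D) = 94.44/(0.7649 × 2.312) = 53.402734 rev/s
rpm = 60·n = 3204.164011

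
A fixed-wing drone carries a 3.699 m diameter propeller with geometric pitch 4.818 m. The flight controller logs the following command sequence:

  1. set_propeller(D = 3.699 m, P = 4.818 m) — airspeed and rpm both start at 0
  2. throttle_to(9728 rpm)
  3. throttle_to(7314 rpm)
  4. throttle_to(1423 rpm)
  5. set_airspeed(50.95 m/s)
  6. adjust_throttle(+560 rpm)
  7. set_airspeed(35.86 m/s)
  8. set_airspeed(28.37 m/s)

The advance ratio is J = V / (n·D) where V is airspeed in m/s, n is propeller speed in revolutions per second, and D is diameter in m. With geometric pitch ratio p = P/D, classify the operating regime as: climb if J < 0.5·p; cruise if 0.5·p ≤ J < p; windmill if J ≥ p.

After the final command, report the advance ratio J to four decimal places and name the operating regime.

J = 0.2321, regime = climb

set_propeller: D = 3.699 m, P = 4.818 m (p = P/D = 1.302514); state ← (V=0, rpm=0)
throttle_to(9728): rpm ← 9728
throttle_to(7314): rpm ← 7314
throttle_to(1423): rpm ← 1423
set_airspeed(50.95): V ← 50.95 m/s
adjust_throttle(+560): rpm ← 1423 +560 = 1983
set_airspeed(35.86): V ← 35.86 m/s
set_airspeed(28.37): V ← 28.37 m/s
final state: V = 28.37 m/s, rpm = 1983 → n = rpm/60 = 33.050000 rev/s
J = V / (n·D) = 28.37 / (33.050000 × 3.699) = 0.232062
regime bands: climb J<0.6513 | cruise [0.6513, 1.3025) | windmill J≥1.3025
J = 0.2321 → climb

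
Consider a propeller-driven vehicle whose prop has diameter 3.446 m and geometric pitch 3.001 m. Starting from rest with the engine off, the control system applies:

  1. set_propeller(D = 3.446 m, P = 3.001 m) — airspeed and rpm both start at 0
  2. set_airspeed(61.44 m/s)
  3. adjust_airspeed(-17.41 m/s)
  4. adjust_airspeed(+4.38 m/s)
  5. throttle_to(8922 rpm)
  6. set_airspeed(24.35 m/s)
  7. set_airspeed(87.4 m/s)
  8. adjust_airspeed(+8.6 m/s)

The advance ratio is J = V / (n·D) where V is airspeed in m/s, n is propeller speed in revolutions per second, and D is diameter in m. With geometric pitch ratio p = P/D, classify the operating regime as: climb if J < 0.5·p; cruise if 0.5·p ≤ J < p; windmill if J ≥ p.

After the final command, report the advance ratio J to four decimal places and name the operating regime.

set_propeller: D = 3.446 m, P = 3.001 m (p = P/D = 0.870865); state ← (V=0, rpm=0)
set_airspeed(61.44): V ← 61.44 m/s
adjust_airspeed(-17.41): V ← 61.44 -17.41 = 44.03 m/s
adjust_airspeed(+4.38): V ← 44.03 +4.38 = 48.41 m/s
throttle_to(8922): rpm ← 8922
set_airspeed(24.35): V ← 24.35 m/s
set_airspeed(87.4): V ← 87.4 m/s
adjust_airspeed(+8.6): V ← 87.4 +8.6 = 96 m/s
final state: V = 96 m/s, rpm = 8922 → n = rpm/60 = 148.700000 rev/s
J = V / (n·D) = 96 / (148.700000 × 3.446) = 0.187346
regime bands: climb J<0.4354 | cruise [0.4354, 0.8709) | windmill J≥0.8709
J = 0.1873 → climb

J = 0.1873, regime = climb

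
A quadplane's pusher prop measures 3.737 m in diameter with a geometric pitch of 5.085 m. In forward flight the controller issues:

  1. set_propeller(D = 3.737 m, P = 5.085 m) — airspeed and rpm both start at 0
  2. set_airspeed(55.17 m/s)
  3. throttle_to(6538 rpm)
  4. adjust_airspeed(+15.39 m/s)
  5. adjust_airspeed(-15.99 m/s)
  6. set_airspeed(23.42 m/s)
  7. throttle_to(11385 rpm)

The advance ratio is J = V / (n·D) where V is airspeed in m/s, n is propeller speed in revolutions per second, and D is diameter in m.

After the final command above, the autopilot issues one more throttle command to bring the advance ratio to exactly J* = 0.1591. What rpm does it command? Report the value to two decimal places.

set_propeller: D = 3.737 m, P = 5.085 m (p = P/D = 1.360717); state ← (V=0, rpm=0)
set_airspeed(55.17): V ← 55.17 m/s
throttle_to(6538): rpm ← 6538
adjust_airspeed(+15.39): V ← 55.17 +15.39 = 70.56 m/s
adjust_airspeed(-15.99): V ← 70.56 -15.99 = 54.57 m/s
set_airspeed(23.42): V ← 23.42 m/s
throttle_to(11385): rpm ← 11385
final state: V = 23.42 m/s, rpm = 11385 → n = rpm/60 = 189.750000 rev/s
target J* = 0.1591; solve J* = V/(n·D) for n: n = V/(J*·D) = 23.42/(0.1591 × 3.737) = 39.390692 rev/s
rpm = 60·n = 2363.441536

rpm = 2363.44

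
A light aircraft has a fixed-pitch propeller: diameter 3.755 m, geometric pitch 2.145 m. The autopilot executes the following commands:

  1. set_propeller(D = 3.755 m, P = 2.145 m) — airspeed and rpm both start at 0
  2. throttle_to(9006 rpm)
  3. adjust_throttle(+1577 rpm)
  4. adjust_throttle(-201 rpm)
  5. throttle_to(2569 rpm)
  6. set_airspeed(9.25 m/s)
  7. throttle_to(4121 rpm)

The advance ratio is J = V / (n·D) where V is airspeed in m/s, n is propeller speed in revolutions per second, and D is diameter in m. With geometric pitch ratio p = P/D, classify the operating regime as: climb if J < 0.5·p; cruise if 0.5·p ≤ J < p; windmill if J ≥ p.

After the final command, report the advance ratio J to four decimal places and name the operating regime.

set_propeller: D = 3.755 m, P = 2.145 m (p = P/D = 0.571238); state ← (V=0, rpm=0)
throttle_to(9006): rpm ← 9006
adjust_throttle(+1577): rpm ← 9006 +1577 = 10583
adjust_throttle(-201): rpm ← 10583 -201 = 10382
throttle_to(2569): rpm ← 2569
set_airspeed(9.25): V ← 9.25 m/s
throttle_to(4121): rpm ← 4121
final state: V = 9.25 m/s, rpm = 4121 → n = rpm/60 = 68.683333 rev/s
J = V / (n·D) = 9.25 / (68.683333 × 3.755) = 0.035866
regime bands: climb J<0.2856 | cruise [0.2856, 0.5712) | windmill J≥0.5712
J = 0.0359 → climb

J = 0.0359, regime = climb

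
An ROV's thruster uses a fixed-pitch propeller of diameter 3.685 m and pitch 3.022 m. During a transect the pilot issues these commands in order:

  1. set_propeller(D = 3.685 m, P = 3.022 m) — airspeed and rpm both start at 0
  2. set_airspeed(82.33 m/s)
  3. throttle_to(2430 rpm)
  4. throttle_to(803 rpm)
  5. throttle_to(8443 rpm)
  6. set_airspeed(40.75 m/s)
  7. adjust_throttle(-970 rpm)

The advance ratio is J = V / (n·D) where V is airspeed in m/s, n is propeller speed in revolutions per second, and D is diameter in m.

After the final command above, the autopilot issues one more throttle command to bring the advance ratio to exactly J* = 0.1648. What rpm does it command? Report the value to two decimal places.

set_propeller: D = 3.685 m, P = 3.022 m (p = P/D = 0.820081); state ← (V=0, rpm=0)
set_airspeed(82.33): V ← 82.33 m/s
throttle_to(2430): rpm ← 2430
throttle_to(803): rpm ← 803
throttle_to(8443): rpm ← 8443
set_airspeed(40.75): V ← 40.75 m/s
adjust_throttle(-970): rpm ← 8443 -970 = 7473
final state: V = 40.75 m/s, rpm = 7473 → n = rpm/60 = 124.550000 rev/s
target J* = 0.1648; solve J* = V/(n·D) for n: n = V/(J*·D) = 40.75/(0.1648 × 3.685) = 67.101606 rev/s
rpm = 60·n = 4026.096350

rpm = 4026.10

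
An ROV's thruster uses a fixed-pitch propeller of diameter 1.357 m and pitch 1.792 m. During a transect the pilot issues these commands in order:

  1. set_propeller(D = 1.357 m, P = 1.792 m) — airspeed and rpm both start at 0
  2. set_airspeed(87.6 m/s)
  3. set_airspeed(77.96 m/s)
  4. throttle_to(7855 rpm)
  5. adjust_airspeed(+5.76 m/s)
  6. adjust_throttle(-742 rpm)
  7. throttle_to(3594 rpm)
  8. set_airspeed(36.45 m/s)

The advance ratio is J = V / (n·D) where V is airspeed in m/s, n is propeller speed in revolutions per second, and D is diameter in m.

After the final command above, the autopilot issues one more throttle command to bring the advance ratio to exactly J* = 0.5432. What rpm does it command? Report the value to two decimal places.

rpm = 2966.94

set_propeller: D = 1.357 m, P = 1.792 m (p = P/D = 1.320560); state ← (V=0, rpm=0)
set_airspeed(87.6): V ← 87.6 m/s
set_airspeed(77.96): V ← 77.96 m/s
throttle_to(7855): rpm ← 7855
adjust_airspeed(+5.76): V ← 77.96 +5.76 = 83.72 m/s
adjust_throttle(-742): rpm ← 7855 -742 = 7113
throttle_to(3594): rpm ← 3594
set_airspeed(36.45): V ← 36.45 m/s
final state: V = 36.45 m/s, rpm = 3594 → n = rpm/60 = 59.900000 rev/s
target J* = 0.5432; solve J* = V/(n·D) for n: n = V/(J*·D) = 36.45/(0.5432 × 1.357) = 49.449047 rev/s
rpm = 60·n = 2966.942804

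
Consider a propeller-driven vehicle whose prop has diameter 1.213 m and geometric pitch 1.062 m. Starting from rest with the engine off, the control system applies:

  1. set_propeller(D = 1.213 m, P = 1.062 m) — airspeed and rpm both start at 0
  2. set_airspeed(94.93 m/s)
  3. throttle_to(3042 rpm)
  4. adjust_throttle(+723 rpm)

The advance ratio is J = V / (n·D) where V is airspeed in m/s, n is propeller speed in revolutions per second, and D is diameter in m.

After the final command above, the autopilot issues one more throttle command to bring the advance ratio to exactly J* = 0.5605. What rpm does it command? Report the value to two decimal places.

rpm = 8377.57

set_propeller: D = 1.213 m, P = 1.062 m (p = P/D = 0.875515); state ← (V=0, rpm=0)
set_airspeed(94.93): V ← 94.93 m/s
throttle_to(3042): rpm ← 3042
adjust_throttle(+723): rpm ← 3042 +723 = 3765
final state: V = 94.93 m/s, rpm = 3765 → n = rpm/60 = 62.750000 rev/s
target J* = 0.5605; solve J* = V/(n·D) for n: n = V/(J*·D) = 94.93/(0.5605 × 1.213) = 139.626246 rev/s
rpm = 60·n = 8377.574786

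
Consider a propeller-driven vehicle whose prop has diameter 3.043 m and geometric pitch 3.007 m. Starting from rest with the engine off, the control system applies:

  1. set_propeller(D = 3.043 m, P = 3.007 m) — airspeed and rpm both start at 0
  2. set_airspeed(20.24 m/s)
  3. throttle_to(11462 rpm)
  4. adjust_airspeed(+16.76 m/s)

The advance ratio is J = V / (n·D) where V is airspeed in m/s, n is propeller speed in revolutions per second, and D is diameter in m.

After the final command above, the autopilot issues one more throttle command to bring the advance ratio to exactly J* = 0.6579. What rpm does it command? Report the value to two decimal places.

rpm = 1108.90

set_propeller: D = 3.043 m, P = 3.007 m (p = P/D = 0.988170); state ← (V=0, rpm=0)
set_airspeed(20.24): V ← 20.24 m/s
throttle_to(11462): rpm ← 11462
adjust_airspeed(+16.76): V ← 20.24 +16.76 = 37 m/s
final state: V = 37 m/s, rpm = 11462 → n = rpm/60 = 191.033333 rev/s
target J* = 0.6579; solve J* = V/(n·D) for n: n = V/(J*·D) = 37/(0.6579 × 3.043) = 18.481614 rev/s
rpm = 60·n = 1108.896814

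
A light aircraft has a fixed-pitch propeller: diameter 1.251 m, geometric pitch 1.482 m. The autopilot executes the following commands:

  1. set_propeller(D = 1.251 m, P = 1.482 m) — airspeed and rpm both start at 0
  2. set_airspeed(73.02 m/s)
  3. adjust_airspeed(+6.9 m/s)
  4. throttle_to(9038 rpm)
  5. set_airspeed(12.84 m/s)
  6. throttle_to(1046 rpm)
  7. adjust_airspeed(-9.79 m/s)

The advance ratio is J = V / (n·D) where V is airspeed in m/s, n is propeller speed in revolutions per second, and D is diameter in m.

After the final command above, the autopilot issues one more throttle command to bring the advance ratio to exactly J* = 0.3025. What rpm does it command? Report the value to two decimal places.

rpm = 483.58

set_propeller: D = 1.251 m, P = 1.482 m (p = P/D = 1.184652); state ← (V=0, rpm=0)
set_airspeed(73.02): V ← 73.02 m/s
adjust_airspeed(+6.9): V ← 73.02 +6.9 = 79.92 m/s
throttle_to(9038): rpm ← 9038
set_airspeed(12.84): V ← 12.84 m/s
throttle_to(1046): rpm ← 1046
adjust_airspeed(-9.79): V ← 12.84 -9.79 = 3.05 m/s
final state: V = 3.05 m/s, rpm = 1046 → n = rpm/60 = 17.433333 rev/s
target J* = 0.3025; solve J* = V/(n·D) for n: n = V/(J*·D) = 3.05/(0.3025 × 1.251) = 8.059668 rev/s
rpm = 60·n = 483.580078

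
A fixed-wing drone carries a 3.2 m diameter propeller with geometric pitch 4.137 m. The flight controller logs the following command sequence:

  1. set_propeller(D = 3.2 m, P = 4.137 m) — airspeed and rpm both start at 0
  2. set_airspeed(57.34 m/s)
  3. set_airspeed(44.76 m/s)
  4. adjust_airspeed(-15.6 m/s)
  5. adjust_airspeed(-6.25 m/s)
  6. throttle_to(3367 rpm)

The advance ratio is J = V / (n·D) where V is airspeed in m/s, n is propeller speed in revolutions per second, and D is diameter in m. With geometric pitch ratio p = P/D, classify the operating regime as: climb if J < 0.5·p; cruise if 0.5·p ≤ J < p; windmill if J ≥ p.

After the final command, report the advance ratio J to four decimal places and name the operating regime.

set_propeller: D = 3.2 m, P = 4.137 m (p = P/D = 1.292812); state ← (V=0, rpm=0)
set_airspeed(57.34): V ← 57.34 m/s
set_airspeed(44.76): V ← 44.76 m/s
adjust_airspeed(-15.6): V ← 44.76 -15.6 = 29.16 m/s
adjust_airspeed(-6.25): V ← 29.16 -6.25 = 22.91 m/s
throttle_to(3367): rpm ← 3367
final state: V = 22.91 m/s, rpm = 3367 → n = rpm/60 = 56.116667 rev/s
J = V / (n·D) = 22.91 / (56.116667 × 3.2) = 0.127580
regime bands: climb J<0.6464 | cruise [0.6464, 1.2928) | windmill J≥1.2928
J = 0.1276 → climb

J = 0.1276, regime = climb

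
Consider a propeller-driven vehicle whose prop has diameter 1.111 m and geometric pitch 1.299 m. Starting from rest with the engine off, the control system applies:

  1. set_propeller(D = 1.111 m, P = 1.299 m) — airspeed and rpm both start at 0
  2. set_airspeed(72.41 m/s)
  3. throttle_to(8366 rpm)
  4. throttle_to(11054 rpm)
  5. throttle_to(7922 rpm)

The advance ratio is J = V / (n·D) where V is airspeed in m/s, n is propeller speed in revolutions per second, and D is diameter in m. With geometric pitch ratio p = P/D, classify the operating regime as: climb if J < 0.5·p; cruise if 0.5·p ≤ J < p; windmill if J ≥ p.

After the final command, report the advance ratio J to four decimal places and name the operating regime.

set_propeller: D = 1.111 m, P = 1.299 m (p = P/D = 1.169217); state ← (V=0, rpm=0)
set_airspeed(72.41): V ← 72.41 m/s
throttle_to(8366): rpm ← 8366
throttle_to(11054): rpm ← 11054
throttle_to(7922): rpm ← 7922
final state: V = 72.41 m/s, rpm = 7922 → n = rpm/60 = 132.033333 rev/s
J = V / (n·D) = 72.41 / (132.033333 × 1.111) = 0.493629
regime bands: climb J<0.5846 | cruise [0.5846, 1.1692) | windmill J≥1.1692
J = 0.4936 → climb

J = 0.4936, regime = climb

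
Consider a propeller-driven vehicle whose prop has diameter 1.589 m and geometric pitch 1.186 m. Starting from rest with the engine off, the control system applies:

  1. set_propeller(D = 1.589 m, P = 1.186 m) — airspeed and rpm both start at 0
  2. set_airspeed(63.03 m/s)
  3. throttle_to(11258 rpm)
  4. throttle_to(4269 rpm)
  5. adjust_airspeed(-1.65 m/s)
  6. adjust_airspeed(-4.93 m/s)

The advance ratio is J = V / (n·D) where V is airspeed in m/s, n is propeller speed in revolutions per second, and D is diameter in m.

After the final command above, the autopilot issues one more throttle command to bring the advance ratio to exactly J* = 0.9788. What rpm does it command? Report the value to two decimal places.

rpm = 2177.70

set_propeller: D = 1.589 m, P = 1.186 m (p = P/D = 0.746381); state ← (V=0, rpm=0)
set_airspeed(63.03): V ← 63.03 m/s
throttle_to(11258): rpm ← 11258
throttle_to(4269): rpm ← 4269
adjust_airspeed(-1.65): V ← 63.03 -1.65 = 61.38 m/s
adjust_airspeed(-4.93): V ← 61.38 -4.93 = 56.45 m/s
final state: V = 56.45 m/s, rpm = 4269 → n = rpm/60 = 71.150000 rev/s
target J* = 0.9788; solve J* = V/(n·D) for n: n = V/(J*·D) = 56.45/(0.9788 × 1.589) = 36.294940 rev/s
rpm = 60·n = 2177.696428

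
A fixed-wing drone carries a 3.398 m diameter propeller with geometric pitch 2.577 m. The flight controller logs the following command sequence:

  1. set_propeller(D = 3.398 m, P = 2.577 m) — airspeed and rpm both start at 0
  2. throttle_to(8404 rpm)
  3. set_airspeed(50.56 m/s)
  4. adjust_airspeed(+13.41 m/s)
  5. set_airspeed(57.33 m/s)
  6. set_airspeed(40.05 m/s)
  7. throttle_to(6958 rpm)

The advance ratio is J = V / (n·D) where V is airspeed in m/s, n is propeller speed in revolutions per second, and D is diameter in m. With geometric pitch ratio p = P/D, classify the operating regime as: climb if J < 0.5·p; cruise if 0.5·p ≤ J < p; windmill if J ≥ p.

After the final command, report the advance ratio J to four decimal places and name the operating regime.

J = 0.1016, regime = climb

set_propeller: D = 3.398 m, P = 2.577 m (p = P/D = 0.758387); state ← (V=0, rpm=0)
throttle_to(8404): rpm ← 8404
set_airspeed(50.56): V ← 50.56 m/s
adjust_airspeed(+13.41): V ← 50.56 +13.41 = 63.97 m/s
set_airspeed(57.33): V ← 57.33 m/s
set_airspeed(40.05): V ← 40.05 m/s
throttle_to(6958): rpm ← 6958
final state: V = 40.05 m/s, rpm = 6958 → n = rpm/60 = 115.966667 rev/s
J = V / (n·D) = 40.05 / (115.966667 × 3.398) = 0.101636
regime bands: climb J<0.3792 | cruise [0.3792, 0.7584) | windmill J≥0.7584
J = 0.1016 → climb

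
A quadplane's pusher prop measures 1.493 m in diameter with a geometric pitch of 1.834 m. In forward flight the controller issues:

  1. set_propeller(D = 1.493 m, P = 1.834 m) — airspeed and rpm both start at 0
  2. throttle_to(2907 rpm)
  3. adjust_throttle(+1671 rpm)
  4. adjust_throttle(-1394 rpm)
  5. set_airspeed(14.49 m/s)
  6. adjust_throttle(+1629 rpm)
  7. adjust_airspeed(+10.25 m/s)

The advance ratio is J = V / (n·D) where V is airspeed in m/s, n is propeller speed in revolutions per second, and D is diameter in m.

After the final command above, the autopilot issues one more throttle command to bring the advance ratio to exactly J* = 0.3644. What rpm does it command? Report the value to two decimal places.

set_propeller: D = 1.493 m, P = 1.834 m (p = P/D = 1.228399); state ← (V=0, rpm=0)
throttle_to(2907): rpm ← 2907
adjust_throttle(+1671): rpm ← 2907 +1671 = 4578
adjust_throttle(-1394): rpm ← 4578 -1394 = 3184
set_airspeed(14.49): V ← 14.49 m/s
adjust_throttle(+1629): rpm ← 3184 +1629 = 4813
adjust_airspeed(+10.25): V ← 14.49 +10.25 = 24.74 m/s
final state: V = 24.74 m/s, rpm = 4813 → n = rpm/60 = 80.216667 rev/s
target J* = 0.3644; solve J* = V/(n·D) for n: n = V/(J*·D) = 24.74/(0.3644 × 1.493) = 45.473828 rev/s
rpm = 60·n = 2728.429708

rpm = 2728.43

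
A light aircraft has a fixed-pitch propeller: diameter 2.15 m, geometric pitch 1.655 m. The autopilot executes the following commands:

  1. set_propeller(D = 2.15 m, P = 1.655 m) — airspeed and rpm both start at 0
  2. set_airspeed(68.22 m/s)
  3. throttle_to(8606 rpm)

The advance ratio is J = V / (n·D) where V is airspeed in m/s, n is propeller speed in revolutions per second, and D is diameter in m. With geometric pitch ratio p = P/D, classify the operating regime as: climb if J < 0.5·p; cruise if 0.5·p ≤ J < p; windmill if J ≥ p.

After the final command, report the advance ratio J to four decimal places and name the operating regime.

set_propeller: D = 2.15 m, P = 1.655 m (p = P/D = 0.769767); state ← (V=0, rpm=0)
set_airspeed(68.22): V ← 68.22 m/s
throttle_to(8606): rpm ← 8606
final state: V = 68.22 m/s, rpm = 8606 → n = rpm/60 = 143.433333 rev/s
J = V / (n·D) = 68.22 / (143.433333 × 2.15) = 0.221219
regime bands: climb J<0.3849 | cruise [0.3849, 0.7698) | windmill J≥0.7698
J = 0.2212 → climb

J = 0.2212, regime = climb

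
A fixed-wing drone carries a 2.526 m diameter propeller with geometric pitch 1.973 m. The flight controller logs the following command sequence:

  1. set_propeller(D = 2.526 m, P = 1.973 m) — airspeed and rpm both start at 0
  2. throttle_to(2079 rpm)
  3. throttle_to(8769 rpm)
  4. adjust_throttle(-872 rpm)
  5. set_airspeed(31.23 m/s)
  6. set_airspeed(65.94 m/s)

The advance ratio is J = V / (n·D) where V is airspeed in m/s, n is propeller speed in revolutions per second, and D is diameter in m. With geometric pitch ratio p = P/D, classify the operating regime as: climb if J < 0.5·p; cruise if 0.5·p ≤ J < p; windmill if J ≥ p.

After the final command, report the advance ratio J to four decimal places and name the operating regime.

J = 0.1983, regime = climb

set_propeller: D = 2.526 m, P = 1.973 m (p = P/D = 0.781077); state ← (V=0, rpm=0)
throttle_to(2079): rpm ← 2079
throttle_to(8769): rpm ← 8769
adjust_throttle(-872): rpm ← 8769 -872 = 7897
set_airspeed(31.23): V ← 31.23 m/s
set_airspeed(65.94): V ← 65.94 m/s
final state: V = 65.94 m/s, rpm = 7897 → n = rpm/60 = 131.616667 rev/s
J = V / (n·D) = 65.94 / (131.616667 × 2.526) = 0.198337
regime bands: climb J<0.3905 | cruise [0.3905, 0.7811) | windmill J≥0.7811
J = 0.1983 → climb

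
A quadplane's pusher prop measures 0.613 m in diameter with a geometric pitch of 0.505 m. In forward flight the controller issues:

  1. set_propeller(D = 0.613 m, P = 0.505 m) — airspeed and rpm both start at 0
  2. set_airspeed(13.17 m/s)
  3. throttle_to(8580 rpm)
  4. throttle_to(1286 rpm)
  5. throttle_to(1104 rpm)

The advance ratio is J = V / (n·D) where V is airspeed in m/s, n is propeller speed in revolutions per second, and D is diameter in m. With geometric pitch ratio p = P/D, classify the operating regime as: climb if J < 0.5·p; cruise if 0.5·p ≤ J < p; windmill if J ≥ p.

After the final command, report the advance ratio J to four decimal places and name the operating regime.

J = 1.1676, regime = windmill

set_propeller: D = 0.613 m, P = 0.505 m (p = P/D = 0.823817); state ← (V=0, rpm=0)
set_airspeed(13.17): V ← 13.17 m/s
throttle_to(8580): rpm ← 8580
throttle_to(1286): rpm ← 1286
throttle_to(1104): rpm ← 1104
final state: V = 13.17 m/s, rpm = 1104 → n = rpm/60 = 18.400000 rev/s
J = V / (n·D) = 13.17 / (18.400000 × 0.613) = 1.167636
regime bands: climb J<0.4119 | cruise [0.4119, 0.8238) | windmill J≥0.8238
J = 1.1676 → windmill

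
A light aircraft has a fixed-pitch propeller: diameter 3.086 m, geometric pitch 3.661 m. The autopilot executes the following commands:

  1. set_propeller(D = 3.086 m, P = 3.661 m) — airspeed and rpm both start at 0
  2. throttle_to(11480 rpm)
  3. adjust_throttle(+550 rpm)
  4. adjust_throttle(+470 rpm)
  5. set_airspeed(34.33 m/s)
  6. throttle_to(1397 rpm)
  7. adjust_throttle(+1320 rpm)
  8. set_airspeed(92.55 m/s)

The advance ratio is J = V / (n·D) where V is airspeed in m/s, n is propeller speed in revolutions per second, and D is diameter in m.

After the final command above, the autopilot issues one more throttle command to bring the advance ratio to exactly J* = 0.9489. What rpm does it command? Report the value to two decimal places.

set_propeller: D = 3.086 m, P = 3.661 m (p = P/D = 1.186325); state ← (V=0, rpm=0)
throttle_to(11480): rpm ← 11480
adjust_throttle(+550): rpm ← 11480 +550 = 12030
adjust_throttle(+470): rpm ← 12030 +470 = 12500
set_airspeed(34.33): V ← 34.33 m/s
throttle_to(1397): rpm ← 1397
adjust_throttle(+1320): rpm ← 1397 +1320 = 2717
set_airspeed(92.55): V ← 92.55 m/s
final state: V = 92.55 m/s, rpm = 2717 → n = rpm/60 = 45.283333 rev/s
target J* = 0.9489; solve J* = V/(n·D) for n: n = V/(J*·D) = 92.55/(0.9489 × 3.086) = 31.605310 rev/s
rpm = 60·n = 1896.318601

rpm = 1896.32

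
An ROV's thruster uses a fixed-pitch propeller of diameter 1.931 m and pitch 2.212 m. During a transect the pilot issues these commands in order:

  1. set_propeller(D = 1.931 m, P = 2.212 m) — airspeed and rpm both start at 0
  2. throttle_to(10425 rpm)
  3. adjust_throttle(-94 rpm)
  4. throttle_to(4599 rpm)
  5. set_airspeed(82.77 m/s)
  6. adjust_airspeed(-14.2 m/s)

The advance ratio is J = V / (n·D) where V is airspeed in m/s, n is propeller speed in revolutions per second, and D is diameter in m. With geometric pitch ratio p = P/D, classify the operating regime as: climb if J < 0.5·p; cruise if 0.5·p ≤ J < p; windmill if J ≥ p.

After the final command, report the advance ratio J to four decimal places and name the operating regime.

J = 0.4633, regime = climb

set_propeller: D = 1.931 m, P = 2.212 m (p = P/D = 1.145520); state ← (V=0, rpm=0)
throttle_to(10425): rpm ← 10425
adjust_throttle(-94): rpm ← 10425 -94 = 10331
throttle_to(4599): rpm ← 4599
set_airspeed(82.77): V ← 82.77 m/s
adjust_airspeed(-14.2): V ← 82.77 -14.2 = 68.57 m/s
final state: V = 68.57 m/s, rpm = 4599 → n = rpm/60 = 76.650000 rev/s
J = V / (n·D) = 68.57 / (76.650000 × 1.931) = 0.463276
regime bands: climb J<0.5728 | cruise [0.5728, 1.1455) | windmill J≥1.1455
J = 0.4633 → climb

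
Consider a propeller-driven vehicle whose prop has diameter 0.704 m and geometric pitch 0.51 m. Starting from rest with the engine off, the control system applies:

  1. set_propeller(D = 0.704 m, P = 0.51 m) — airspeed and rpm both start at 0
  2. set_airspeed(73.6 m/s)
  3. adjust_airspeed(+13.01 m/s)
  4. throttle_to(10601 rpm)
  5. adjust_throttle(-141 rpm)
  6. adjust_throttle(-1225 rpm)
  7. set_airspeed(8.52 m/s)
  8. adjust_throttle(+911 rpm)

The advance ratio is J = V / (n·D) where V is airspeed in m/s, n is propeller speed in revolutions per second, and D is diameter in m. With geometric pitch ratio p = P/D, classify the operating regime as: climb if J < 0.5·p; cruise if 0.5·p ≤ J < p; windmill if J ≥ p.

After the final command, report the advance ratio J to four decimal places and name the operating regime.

J = 0.0716, regime = climb

set_propeller: D = 0.704 m, P = 0.51 m (p = P/D = 0.724432); state ← (V=0, rpm=0)
set_airspeed(73.6): V ← 73.6 m/s
adjust_airspeed(+13.01): V ← 73.6 +13.01 = 86.61 m/s
throttle_to(10601): rpm ← 10601
adjust_throttle(-141): rpm ← 10601 -141 = 10460
adjust_throttle(-1225): rpm ← 10460 -1225 = 9235
set_airspeed(8.52): V ← 8.52 m/s
adjust_throttle(+911): rpm ← 9235 +911 = 10146
final state: V = 8.52 m/s, rpm = 10146 → n = rpm/60 = 169.100000 rev/s
J = V / (n·D) = 8.52 / (169.100000 × 0.704) = 0.071569
regime bands: climb J<0.3622 | cruise [0.3622, 0.7244) | windmill J≥0.7244
J = 0.0716 → climb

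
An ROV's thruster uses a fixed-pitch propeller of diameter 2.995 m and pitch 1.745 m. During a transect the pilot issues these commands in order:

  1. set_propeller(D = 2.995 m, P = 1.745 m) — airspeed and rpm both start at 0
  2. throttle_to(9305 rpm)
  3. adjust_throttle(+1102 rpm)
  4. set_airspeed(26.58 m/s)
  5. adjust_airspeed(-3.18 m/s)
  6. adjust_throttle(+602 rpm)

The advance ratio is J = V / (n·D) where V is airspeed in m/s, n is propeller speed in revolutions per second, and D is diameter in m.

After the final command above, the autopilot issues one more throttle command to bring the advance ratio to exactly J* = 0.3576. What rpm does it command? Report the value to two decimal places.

rpm = 1310.91

set_propeller: D = 2.995 m, P = 1.745 m (p = P/D = 0.582638); state ← (V=0, rpm=0)
throttle_to(9305): rpm ← 9305
adjust_throttle(+1102): rpm ← 9305 +1102 = 10407
set_airspeed(26.58): V ← 26.58 m/s
adjust_airspeed(-3.18): V ← 26.58 -3.18 = 23.4 m/s
adjust_throttle(+602): rpm ← 10407 +602 = 11009
final state: V = 23.4 m/s, rpm = 11009 → n = rpm/60 = 183.483333 rev/s
target J* = 0.3576; solve J* = V/(n·D) for n: n = V/(J*·D) = 23.4/(0.3576 × 2.995) = 21.848495 rev/s
rpm = 60·n = 1310.909682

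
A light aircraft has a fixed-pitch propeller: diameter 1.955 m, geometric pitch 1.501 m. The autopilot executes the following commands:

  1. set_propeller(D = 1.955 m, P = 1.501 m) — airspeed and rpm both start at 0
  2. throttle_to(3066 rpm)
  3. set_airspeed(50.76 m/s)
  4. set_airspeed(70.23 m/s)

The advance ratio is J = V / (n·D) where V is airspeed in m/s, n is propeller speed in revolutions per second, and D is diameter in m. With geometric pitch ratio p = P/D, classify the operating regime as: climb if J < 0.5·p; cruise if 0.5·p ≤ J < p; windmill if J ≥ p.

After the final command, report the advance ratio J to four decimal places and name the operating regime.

J = 0.7030, regime = cruise

set_propeller: D = 1.955 m, P = 1.501 m (p = P/D = 0.767775); state ← (V=0, rpm=0)
throttle_to(3066): rpm ← 3066
set_airspeed(50.76): V ← 50.76 m/s
set_airspeed(70.23): V ← 70.23 m/s
final state: V = 70.23 m/s, rpm = 3066 → n = rpm/60 = 51.100000 rev/s
J = V / (n·D) = 70.23 / (51.100000 × 1.955) = 0.702999
regime bands: climb J<0.3839 | cruise [0.3839, 0.7678) | windmill J≥0.7678
J = 0.7030 → cruise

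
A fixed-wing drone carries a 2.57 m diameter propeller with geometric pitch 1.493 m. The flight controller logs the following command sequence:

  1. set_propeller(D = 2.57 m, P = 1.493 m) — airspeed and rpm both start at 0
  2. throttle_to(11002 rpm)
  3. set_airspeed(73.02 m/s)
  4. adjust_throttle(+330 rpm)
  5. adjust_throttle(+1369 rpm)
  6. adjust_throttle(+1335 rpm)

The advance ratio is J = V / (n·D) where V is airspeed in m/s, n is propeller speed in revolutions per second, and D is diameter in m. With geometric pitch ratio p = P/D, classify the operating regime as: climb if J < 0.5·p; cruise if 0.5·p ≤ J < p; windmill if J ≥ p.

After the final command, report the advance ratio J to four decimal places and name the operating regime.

J = 0.1215, regime = climb

set_propeller: D = 2.57 m, P = 1.493 m (p = P/D = 0.580934); state ← (V=0, rpm=0)
throttle_to(11002): rpm ← 11002
set_airspeed(73.02): V ← 73.02 m/s
adjust_throttle(+330): rpm ← 11002 +330 = 11332
adjust_throttle(+1369): rpm ← 11332 +1369 = 12701
adjust_throttle(+1335): rpm ← 12701 +1335 = 14036
final state: V = 73.02 m/s, rpm = 14036 → n = rpm/60 = 233.933333 rev/s
J = V / (n·D) = 73.02 / (233.933333 × 2.57) = 0.121455
regime bands: climb J<0.2905 | cruise [0.2905, 0.5809) | windmill J≥0.5809
J = 0.1215 → climb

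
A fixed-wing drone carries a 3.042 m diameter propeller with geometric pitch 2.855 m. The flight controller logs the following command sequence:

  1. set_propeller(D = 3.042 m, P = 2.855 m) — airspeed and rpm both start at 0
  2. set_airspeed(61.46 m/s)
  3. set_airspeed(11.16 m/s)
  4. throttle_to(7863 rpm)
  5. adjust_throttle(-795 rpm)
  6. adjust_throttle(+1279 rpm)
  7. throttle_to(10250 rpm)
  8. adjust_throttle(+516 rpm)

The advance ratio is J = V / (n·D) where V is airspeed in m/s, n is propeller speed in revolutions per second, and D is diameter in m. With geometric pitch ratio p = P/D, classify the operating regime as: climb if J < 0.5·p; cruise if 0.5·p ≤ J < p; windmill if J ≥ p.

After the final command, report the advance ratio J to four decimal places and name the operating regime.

set_propeller: D = 3.042 m, P = 2.855 m (p = P/D = 0.938527); state ← (V=0, rpm=0)
set_airspeed(61.46): V ← 61.46 m/s
set_airspeed(11.16): V ← 11.16 m/s
throttle_to(7863): rpm ← 7863
adjust_throttle(-795): rpm ← 7863 -795 = 7068
adjust_throttle(+1279): rpm ← 7068 +1279 = 8347
throttle_to(10250): rpm ← 10250
adjust_throttle(+516): rpm ← 10250 +516 = 10766
final state: V = 11.16 m/s, rpm = 10766 → n = rpm/60 = 179.433333 rev/s
J = V / (n·D) = 11.16 / (179.433333 × 3.042) = 0.020446
regime bands: climb J<0.4693 | cruise [0.4693, 0.9385) | windmill J≥0.9385
J = 0.0204 → climb

J = 0.0204, regime = climb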